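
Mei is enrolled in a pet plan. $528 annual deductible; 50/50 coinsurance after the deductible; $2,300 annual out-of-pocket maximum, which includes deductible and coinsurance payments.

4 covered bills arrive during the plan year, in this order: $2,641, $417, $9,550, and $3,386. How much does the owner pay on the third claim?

$507

Bill 1, $2,641: $528 finishes the deductible; $2,113 goes to coinsurance; owner's 50% is $1,056.50. Owner owes $1,584.50 (running OOP $1,584.50).
Bill 2, $417: deductible met; 50% of $417 = $208.50. Cost to owner: $208.50. OOP to date $1,793.
Bill 3, $9,550: deductible met; 50% of $9,550 = $4,775. That would push OOP to $6,568, over the $2,300 cap, so owner pays $2,300 − $1,793 = $507.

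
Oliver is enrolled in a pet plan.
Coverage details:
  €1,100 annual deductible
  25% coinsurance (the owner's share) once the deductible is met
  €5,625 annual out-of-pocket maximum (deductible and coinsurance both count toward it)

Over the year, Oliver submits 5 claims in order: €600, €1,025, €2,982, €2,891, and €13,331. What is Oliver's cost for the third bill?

Claim 1 (€600): fully absorbed by the deductible. Owner owes €600 (running OOP €600).
Claim 2 (€1,025): €500 finishes the deductible; €525 goes to coinsurance; owner's 25% is €131.25. Cost to owner: €631.25. OOP to date €1,231.25.
Claim 3 (€2,982): deductible already satisfied, so owner's share is 25% × €2,982 = €745.50. Owner pays €745.50; OOP now €1,976.75.

€745.50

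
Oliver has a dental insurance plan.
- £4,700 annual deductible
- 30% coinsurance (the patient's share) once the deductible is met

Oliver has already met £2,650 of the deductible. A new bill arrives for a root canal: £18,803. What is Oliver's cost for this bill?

£2,650 of the £4,700 deductible is already met, leaving £2,050.
The remaining £16,753 (= £18,803 − £2,050) moves to coinsurance.
Coinsurance: £16,753 × 30% = £5,025.90.
Patient responsibility: £2,050 + £5,025.90 = £7,075.90.

£7,075.90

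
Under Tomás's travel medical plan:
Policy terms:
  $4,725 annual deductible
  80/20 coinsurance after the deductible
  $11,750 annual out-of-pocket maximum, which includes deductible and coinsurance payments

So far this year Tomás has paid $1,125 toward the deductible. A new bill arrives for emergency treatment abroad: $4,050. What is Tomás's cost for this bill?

$1,125 of the $4,725 deductible is already met, leaving $3,600.
That leaves $4,050 − $3,600 = $450 for coinsurance.
20% of $450 = $90 falls to the traveler.
Traveler responsibility before any cap: $3,600 + $90 = $3,690.
Year-to-date out-of-pocket becomes $1,125 + $3,690 = $4,815, still under the $11,750 maximum, so no cap applies.

$3,690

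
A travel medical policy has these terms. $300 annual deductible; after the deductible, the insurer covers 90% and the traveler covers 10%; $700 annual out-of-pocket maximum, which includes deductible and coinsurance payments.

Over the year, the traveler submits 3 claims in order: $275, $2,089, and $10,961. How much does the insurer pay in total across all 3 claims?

$12,625

Claim 1 — $275: entire amount goes to the deductible. Traveler owes $275 (running OOP $275). Insurer: $275 − $275 = $0.
Claim 2 — $2,089: $25 to deductible, leaving $2,064; traveler's 10% is $206.40. Traveler owes $231.40 (running OOP $506.40). Plan pays $2,089 − $231.40 = $1,857.60.
Claim 3 — $10,961: deductible met; 10% of $10,961 = $1,096.10. That would push OOP to $1,602.50, over the $700 cap, so traveler pays $700 − $506.40 = $193.60. Plan pays $10,961 − $193.60 = $10,767.40.
Insurer total: $0 + $1,857.60 + $10,767.40 = $12,625.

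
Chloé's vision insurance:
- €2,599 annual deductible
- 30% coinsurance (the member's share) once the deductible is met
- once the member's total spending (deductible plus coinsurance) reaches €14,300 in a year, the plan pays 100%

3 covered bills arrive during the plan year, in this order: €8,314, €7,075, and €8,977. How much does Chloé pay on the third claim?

#1 (€8,314): €2,599 finishes the deductible; €5,715 goes to coinsurance; 30% of €5,715 = €1,714.50. Member pays €4,313.50; OOP now €4,313.50.
#2 (€7,075): 30% coinsurance on €7,075 = €2,122.50. Member pays €2,122.50; OOP now €6,436.
#3 (€8,977): 30% coinsurance on €8,977 = €2,693.10. Cost to member: €2,693.10. OOP to date €9,129.10.

€2,693.10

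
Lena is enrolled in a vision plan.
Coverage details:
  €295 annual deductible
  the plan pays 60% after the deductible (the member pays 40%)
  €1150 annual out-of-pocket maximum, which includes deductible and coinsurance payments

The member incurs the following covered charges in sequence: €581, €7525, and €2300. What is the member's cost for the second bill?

€740.60

Claim 1 (€581): deductible takes €295, €286 remains; 40% of €286 = €114.40. Member pays €409.40; OOP now €409.40.
Claim 2 (€7525): deductible already satisfied, so member's share is 40% × €7525 = €3010. That would push OOP to €3419.40, over the €1150 cap, so member pays €1150 − €409.40 = €740.60.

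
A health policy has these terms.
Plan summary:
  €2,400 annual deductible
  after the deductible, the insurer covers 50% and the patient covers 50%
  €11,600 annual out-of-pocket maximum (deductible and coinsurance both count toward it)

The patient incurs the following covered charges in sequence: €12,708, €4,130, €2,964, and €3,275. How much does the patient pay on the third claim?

Claim 1 — €12,708: €2,400 to deductible, leaving €10,308; 50% of €10,308 = €5,154. Cost to patient: €7,554. OOP to date €7,554.
Claim 2 — €4,130: deductible already satisfied, so patient's share is 50% × €4,130 = €2,065. Patient owes €2,065 (running OOP €9,619).
Claim 3 — €2,964: deductible already satisfied, so patient's share is 50% × €2,964 = €1,482. Cost to patient: €1,482. OOP to date €11,101.

€1,482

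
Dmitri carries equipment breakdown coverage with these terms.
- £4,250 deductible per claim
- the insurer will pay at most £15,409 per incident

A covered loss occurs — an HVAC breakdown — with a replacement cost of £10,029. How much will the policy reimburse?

Less the £4,250 deductible: £10,029 − £4,250 = £5,779.
£5,779 ≤ £15,409, so the limit doesn't bind; insurer pays £5,779.

£5,779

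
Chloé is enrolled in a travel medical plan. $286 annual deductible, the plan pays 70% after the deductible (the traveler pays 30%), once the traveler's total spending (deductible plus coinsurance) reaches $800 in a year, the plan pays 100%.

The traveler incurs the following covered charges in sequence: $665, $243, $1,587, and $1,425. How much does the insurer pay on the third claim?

$1,259.60

#1 ($665): $286 to deductible, leaving $379; 30% of $379 = $113.70. Traveler pays $399.70; OOP now $399.70. Plan pays $665 − $399.70 = $265.30.
#2 ($243): 30% coinsurance on $243 = $72.90. Cost to traveler: $72.90. OOP to date $472.60. Plan pays $243 − $72.90 = $170.10.
#3 ($1,587): 30% coinsurance on $1,587 = $476.10. OOP would hit $948.70 > $800, so the cap limits the traveler to $800 − $472.60 = $327.40. Insurer: $1,587 − $327.40 = $1,259.60.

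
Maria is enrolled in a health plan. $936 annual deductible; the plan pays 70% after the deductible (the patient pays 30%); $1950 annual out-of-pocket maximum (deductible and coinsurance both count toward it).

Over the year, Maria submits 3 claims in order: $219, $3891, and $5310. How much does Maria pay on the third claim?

Claim 1 — $219: all of it applies to the deductible. Patient pays $219; OOP now $219.
Claim 2 — $3891: deductible takes $717, $3174 remains; coinsurance $3174 × 30% = $952.20. Patient pays $1669.20; OOP now $1888.20.
Claim 3 — $5310: deductible already satisfied, so patient's share is 30% × $5310 = $1593. Adding that to $1888.20 gives $3481.20, past the $1950 cap; patient pays only $1950 − $1888.20 = $61.80.

$61.80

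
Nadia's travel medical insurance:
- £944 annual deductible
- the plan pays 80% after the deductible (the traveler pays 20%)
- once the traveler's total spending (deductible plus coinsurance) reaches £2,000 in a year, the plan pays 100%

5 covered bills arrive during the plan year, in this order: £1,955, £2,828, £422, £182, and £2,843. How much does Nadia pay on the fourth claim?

Claim 1 — £1,955: £944 to deductible, leaving £1,011; 20% of £1,011 = £202.20. Traveler owes £1,146.20 (running OOP £1,146.20).
Claim 2 — £2,828: 20% coinsurance on £2,828 = £565.60. Traveler pays £565.60; OOP now £1,711.80.
Claim 3 — £422: 20% coinsurance on £422 = £84.40. Traveler pays £84.40; OOP now £1,796.20.
Claim 4 — £182: deductible already satisfied, so traveler's share is 20% × £182 = £36.40. Cost to traveler: £36.40. OOP to date £1,832.60.

£36.40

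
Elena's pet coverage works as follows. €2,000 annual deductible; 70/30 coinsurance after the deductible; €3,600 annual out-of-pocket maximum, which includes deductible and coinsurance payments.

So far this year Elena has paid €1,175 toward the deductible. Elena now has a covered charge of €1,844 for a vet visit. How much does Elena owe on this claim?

Deductible still to meet: €2,000 − €1,175 = €825.
The remaining €1,019 (= €1,844 − €825) moves to coinsurance.
Coinsurance: €1,019 × 30% = €305.70.
Owner responsibility before any cap: €825 + €305.70 = €1,130.70.
Cumulative spending €1,175 + €1,130.70 = €2,305.70 stays under the €3,600 maximum.

€1,130.70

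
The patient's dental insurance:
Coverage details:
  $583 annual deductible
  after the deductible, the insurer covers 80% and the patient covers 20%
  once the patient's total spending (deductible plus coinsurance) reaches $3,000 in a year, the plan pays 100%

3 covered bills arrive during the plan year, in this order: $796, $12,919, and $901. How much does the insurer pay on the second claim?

Claim 1 ($796): $583 to deductible, leaving $213; 20% of $213 = $42.60. Patient owes $625.60 (running OOP $625.60). Insurer: $796 − $625.60 = $170.40.
Claim 2 ($12,919): deductible met; 20% of $12,919 = $2,583.80. That would push OOP to $3,209.40, over the $3,000 cap, so patient pays $3,000 − $625.60 = $2,374.40. Insurer: $12,919 − $2,374.40 = $10,544.60.

$10,544.60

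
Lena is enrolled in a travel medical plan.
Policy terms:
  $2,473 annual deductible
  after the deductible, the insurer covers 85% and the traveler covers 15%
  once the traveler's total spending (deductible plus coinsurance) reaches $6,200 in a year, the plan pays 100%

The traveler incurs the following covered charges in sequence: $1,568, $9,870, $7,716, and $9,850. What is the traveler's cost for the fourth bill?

$1,224.85

Claim 1 — $1,568: fully absorbed by the deductible. Cost to traveler: $1,568. OOP to date $1,568.
Claim 2 — $9,870: deductible takes $905, $8,965 remains; traveler's 15% is $1,344.75. Cost to traveler: $2,249.75. OOP to date $3,817.75.
Claim 3 — $7,716: 15% coinsurance on $7,716 = $1,157.40. Traveler pays $1,157.40; OOP now $4,975.15.
Claim 4 — $9,850: deductible met; 15% of $9,850 = $1,477.50. Adding that to $4,975.15 gives $6,452.65, past the $6,200 cap; traveler pays only $6,200 − $4,975.15 = $1,224.85.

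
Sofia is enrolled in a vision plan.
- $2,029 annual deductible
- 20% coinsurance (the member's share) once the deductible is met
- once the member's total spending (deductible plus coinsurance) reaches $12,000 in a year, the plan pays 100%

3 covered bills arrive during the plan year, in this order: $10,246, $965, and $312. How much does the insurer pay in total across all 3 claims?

$7,595.20

Bill 1, $10,246: deductible takes $2,029, $8,217 remains; 20% of $8,217 = $1,643.40. Member owes $3,672.40 (running OOP $3,672.40). Insurer: $10,246 − $3,672.40 = $6,573.60.
Bill 2, $965: 20% coinsurance on $965 = $193. Member pays $193; OOP now $3,865.40. Insurer: $965 − $193 = $772.
Bill 3, $312: 20% coinsurance on $312 = $62.40. Member pays $62.40; OOP now $3,927.80. Plan pays $312 − $62.40 = $249.60.
Insurer total: $6,573.60 + $772 + $249.60 = $7,595.20.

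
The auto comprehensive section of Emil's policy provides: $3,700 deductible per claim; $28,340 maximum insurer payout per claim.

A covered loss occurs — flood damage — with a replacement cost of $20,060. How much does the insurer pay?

Subtract the deductible: $20,060 − $3,700 = $16,360.
That's under the $28,340 cap, so the insurer reimburses the full $16,360.

$16,360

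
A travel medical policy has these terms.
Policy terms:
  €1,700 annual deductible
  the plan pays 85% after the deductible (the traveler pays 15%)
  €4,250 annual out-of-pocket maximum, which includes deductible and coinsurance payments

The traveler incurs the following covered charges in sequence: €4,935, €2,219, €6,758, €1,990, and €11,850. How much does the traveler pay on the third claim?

Claim 1 (€4,935): deductible takes €1,700, €3,235 remains; coinsurance €3,235 × 15% = €485.25. Traveler owes €2,185.25 (running OOP €2,185.25).
Claim 2 (€2,219): deductible met; 15% of €2,219 = €332.85. Traveler pays €332.85; OOP now €2,518.10.
Claim 3 (€6,758): deductible already satisfied, so traveler's share is 15% × €6,758 = €1,013.70. Traveler owes €1,013.70 (running OOP €3,531.80).

€1,013.70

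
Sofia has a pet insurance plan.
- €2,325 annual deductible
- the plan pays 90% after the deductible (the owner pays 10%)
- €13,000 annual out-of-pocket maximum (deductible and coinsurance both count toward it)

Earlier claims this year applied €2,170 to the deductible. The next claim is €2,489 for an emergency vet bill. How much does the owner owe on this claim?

€388.40

Deductible still to meet: €2,325 − €2,170 = €155.
The remaining €2,334 (= €2,489 − €155) moves to coinsurance.
10% of €2,334 = €233.40 falls to the owner.
So the owner owes €155 + €233.40 = €388.40 before any cap.
Cumulative spending €2,170 + €388.40 = €2,558.40 stays under the €13,000 maximum.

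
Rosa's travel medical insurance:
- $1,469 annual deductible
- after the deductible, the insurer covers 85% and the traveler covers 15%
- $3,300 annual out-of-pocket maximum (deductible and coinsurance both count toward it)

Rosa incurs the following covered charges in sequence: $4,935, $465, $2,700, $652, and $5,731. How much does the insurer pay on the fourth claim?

$554.20

Claim 1 ($4,935): $1,469 finishes the deductible; $3,466 goes to coinsurance; 15% of $3,466 = $519.90. Cost to traveler: $1,988.90. OOP to date $1,988.90. Insurer: $4,935 − $1,988.90 = $2,946.10.
Claim 2 ($465): deductible met; 15% of $465 = $69.75. Traveler owes $69.75 (running OOP $2,058.65). Insurer: $465 − $69.75 = $395.25.
Claim 3 ($2,700): 15% coinsurance on $2,700 = $405. Traveler pays $405; OOP now $2,463.65. Insurer: $2,700 − $405 = $2,295.
Claim 4 ($652): deductible met; 15% of $652 = $97.80. Traveler owes $97.80 (running OOP $2,561.45). Insurer: $652 − $97.80 = $554.20.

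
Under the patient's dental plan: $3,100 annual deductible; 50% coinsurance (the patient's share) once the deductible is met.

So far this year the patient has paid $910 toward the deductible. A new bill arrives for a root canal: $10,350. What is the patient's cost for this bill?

$6,270

Deductible still to meet: $3,100 − $910 = $2,190.
That leaves $10,350 − $2,190 = $8,160 for coinsurance.
50% of $8,160 = $4,080 falls to the patient.
So the patient owes $2,190 + $4,080 = $6,270.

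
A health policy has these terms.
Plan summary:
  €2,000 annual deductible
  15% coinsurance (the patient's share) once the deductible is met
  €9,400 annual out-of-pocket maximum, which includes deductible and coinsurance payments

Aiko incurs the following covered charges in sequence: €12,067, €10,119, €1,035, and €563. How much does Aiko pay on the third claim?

Claim 1 (€12,067): deductible takes €2,000, €10,067 remains; patient's 15% is €1,510.05. Patient owes €3,510.05 (running OOP €3,510.05).
Claim 2 (€10,119): 15% coinsurance on €10,119 = €1,517.85. Patient pays €1,517.85; OOP now €5,027.90.
Claim 3 (€1,035): 15% coinsurance on €1,035 = €155.25. Patient pays €155.25; OOP now €5,183.15.

€155.25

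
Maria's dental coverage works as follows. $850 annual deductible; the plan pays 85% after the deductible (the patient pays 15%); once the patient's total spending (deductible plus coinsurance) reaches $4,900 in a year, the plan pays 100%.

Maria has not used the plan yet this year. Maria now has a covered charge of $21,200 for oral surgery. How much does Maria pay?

$3,902.50

Deductible not yet touched, so the first $850 of the bill goes to the deductible.
The remaining $20,350 (= $21,200 − $850) moves to coinsurance.
Patient's 15% share of $20,350 is $3,052.50.
That puts the patient's cost at $850 + $3,052.50 = $3,902.50 before any cap.
Year-to-date out-of-pocket becomes $0 + $3,902.50 = $3,902.50, still under the $4,900 maximum, so no cap applies.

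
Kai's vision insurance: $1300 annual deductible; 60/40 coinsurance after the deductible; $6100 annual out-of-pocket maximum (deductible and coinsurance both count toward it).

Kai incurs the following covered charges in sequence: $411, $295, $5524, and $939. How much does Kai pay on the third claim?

$2566

Claim 1 — $411: entire amount goes to the deductible. Member pays $411; OOP now $411.
Claim 2 — $295: all of it applies to the deductible. Member pays $295; OOP now $706.
Claim 3 — $5524: $594 finishes the deductible; $4930 goes to coinsurance; member's 40% is $1972. Member pays $2566; OOP now $3272.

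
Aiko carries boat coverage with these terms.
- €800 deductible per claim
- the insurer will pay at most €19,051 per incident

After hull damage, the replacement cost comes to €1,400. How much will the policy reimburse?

€600

Subtract the deductible: €1,400 − €800 = €600.
€600 ≤ €19,051, so the limit doesn't bind; insurer pays €600.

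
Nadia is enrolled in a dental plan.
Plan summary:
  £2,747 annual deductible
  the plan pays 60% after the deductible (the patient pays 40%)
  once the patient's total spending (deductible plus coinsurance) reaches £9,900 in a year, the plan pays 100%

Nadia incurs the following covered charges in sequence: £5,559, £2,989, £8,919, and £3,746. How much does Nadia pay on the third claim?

Claim 1 (£5,559): £2,747 finishes the deductible; £2,812 goes to coinsurance; 40% of £2,812 = £1,124.80. Cost to patient: £3,871.80. OOP to date £3,871.80.
Claim 2 (£2,989): deductible met; 40% of £2,989 = £1,195.60. Patient owes £1,195.60 (running OOP £5,067.40).
Claim 3 (£8,919): deductible met; 40% of £8,919 = £3,567.60. Cost to patient: £3,567.60. OOP to date £8,635.

£3,567.60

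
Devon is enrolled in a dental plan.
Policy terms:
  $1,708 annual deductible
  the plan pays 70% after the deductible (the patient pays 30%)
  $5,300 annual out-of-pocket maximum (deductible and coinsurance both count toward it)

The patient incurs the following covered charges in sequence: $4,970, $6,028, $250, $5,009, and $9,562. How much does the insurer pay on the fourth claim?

$4,279

#1 ($4,970): $1,708 finishes the deductible; $3,262 goes to coinsurance; 30% of $3,262 = $978.60. Cost to patient: $2,686.60. OOP to date $2,686.60. Insurer: $4,970 − $2,686.60 = $2,283.40.
#2 ($6,028): 30% coinsurance on $6,028 = $1,808.40. Cost to patient: $1,808.40. OOP to date $4,495. Insurer: $6,028 − $1,808.40 = $4,219.60.
#3 ($250): deductible met; 30% of $250 = $75. Cost to patient: $75. OOP to date $4,570. Plan pays $250 − $75 = $175.
#4 ($5,009): deductible already satisfied, so patient's share is 30% × $5,009 = $1,502.70. That would push OOP to $6,072.70, over the $5,300 cap, so patient pays $5,300 − $4,570 = $730. Insurer: $5,009 − $730 = $4,279.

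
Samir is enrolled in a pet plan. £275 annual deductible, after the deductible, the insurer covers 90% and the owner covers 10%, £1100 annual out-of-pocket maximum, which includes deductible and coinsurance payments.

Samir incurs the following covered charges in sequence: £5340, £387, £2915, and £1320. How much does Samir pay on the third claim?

Claim 1 — £5340: £275 finishes the deductible; £5065 goes to coinsurance; 10% of £5065 = £506.50. Owner pays £781.50; OOP now £781.50.
Claim 2 — £387: deductible met; 10% of £387 = £38.70. Cost to owner: £38.70. OOP to date £820.20.
Claim 3 — £2915: deductible already satisfied, so owner's share is 10% × £2915 = £291.50. OOP would hit £1111.70 > £1100, so the cap limits the owner to £1100 − £820.20 = £279.80.

£279.80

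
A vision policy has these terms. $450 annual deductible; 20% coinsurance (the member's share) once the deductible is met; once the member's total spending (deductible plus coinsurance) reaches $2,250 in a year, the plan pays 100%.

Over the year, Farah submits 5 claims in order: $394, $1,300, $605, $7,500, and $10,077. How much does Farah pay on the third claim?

Claim 1 ($394): fully absorbed by the deductible. Cost to member: $394. OOP to date $394.
Claim 2 ($1,300): $56 to deductible, leaving $1,244; coinsurance $1,244 × 20% = $248.80. Member pays $304.80; OOP now $698.80.
Claim 3 ($605): deductible already satisfied, so member's share is 20% × $605 = $121. Member pays $121; OOP now $819.80.

$121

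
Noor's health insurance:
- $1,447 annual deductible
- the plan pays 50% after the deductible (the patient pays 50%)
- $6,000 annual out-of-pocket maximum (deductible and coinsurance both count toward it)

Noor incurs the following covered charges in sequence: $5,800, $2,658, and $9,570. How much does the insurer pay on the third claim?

$8,522.50

Claim 1 — $5,800: $1,447 finishes the deductible; $4,353 goes to coinsurance; 50% of $4,353 = $2,176.50. Patient pays $3,623.50; OOP now $3,623.50. Insurer: $5,800 − $3,623.50 = $2,176.50.
Claim 2 — $2,658: deductible met; 50% of $2,658 = $1,329. Patient owes $1,329 (running OOP $4,952.50). Plan pays $2,658 − $1,329 = $1,329.
Claim 3 — $9,570: deductible already satisfied, so patient's share is 50% × $9,570 = $4,785. Adding that to $4,952.50 gives $9,737.50, past the $6,000 cap; patient pays only $6,000 − $4,952.50 = $1,047.50. Insurer: $9,570 − $1,047.50 = $8,522.50.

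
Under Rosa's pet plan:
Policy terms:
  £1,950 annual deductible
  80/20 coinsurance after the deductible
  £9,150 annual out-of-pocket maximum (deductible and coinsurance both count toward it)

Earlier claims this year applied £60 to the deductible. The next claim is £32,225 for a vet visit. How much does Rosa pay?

£7,957

£60 of the £1,950 deductible is already met, leaving £1,890.
That leaves £32,225 − £1,890 = £30,335 for coinsurance.
20% of £30,335 = £6,067 falls to the owner.
That puts the owner's cost at £1,890 + £6,067 = £7,957 before any cap.
Cumulative spending £60 + £7,957 = £8,017 stays under the £9,150 maximum.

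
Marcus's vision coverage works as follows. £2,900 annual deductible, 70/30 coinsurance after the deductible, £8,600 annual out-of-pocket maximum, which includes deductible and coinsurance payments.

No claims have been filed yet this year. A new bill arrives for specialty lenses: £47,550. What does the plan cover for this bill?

£38,950

The full £2,900 deductible is still open; £2,900 of this bill applies to it.
The remaining £44,650 (= £47,550 − £2,900) moves to coinsurance.
30% of £44,650 = £13,395 falls to the member.
Member responsibility before any cap: £2,900 + £13,395 = £16,295.
That would bring total out-of-pocket to £16,295, past the £8,600 cap. The member is capped at £8,600 − £0 = £8,600 on this claim.
The plan picks up £47,550 − £8,600 = £38,950.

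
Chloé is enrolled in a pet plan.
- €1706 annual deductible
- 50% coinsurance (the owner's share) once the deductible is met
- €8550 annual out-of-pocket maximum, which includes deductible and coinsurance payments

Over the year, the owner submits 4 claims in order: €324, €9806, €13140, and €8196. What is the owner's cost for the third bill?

Bill 1, €324: fully absorbed by the deductible. Cost to owner: €324. OOP to date €324.
Bill 2, €9806: deductible takes €1382, €8424 remains; owner's 50% is €4212. Cost to owner: €5594. OOP to date €5918.
Bill 3, €13140: 50% coinsurance on €13140 = €6570. OOP would hit €12488 > €8550, so the cap limits the owner to €8550 − €5918 = €2632.

€2632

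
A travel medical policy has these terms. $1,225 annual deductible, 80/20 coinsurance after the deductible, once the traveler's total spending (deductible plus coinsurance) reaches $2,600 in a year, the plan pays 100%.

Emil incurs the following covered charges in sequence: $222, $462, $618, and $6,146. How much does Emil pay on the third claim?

$556.40

Bill 1, $222: entire amount goes to the deductible. Cost to traveler: $222. OOP to date $222.
Bill 2, $462: entire amount goes to the deductible. Traveler owes $462 (running OOP $684).
Bill 3, $618: $541 finishes the deductible; $77 goes to coinsurance; 20% of $77 = $15.40. Traveler pays $556.40; OOP now $1,240.40.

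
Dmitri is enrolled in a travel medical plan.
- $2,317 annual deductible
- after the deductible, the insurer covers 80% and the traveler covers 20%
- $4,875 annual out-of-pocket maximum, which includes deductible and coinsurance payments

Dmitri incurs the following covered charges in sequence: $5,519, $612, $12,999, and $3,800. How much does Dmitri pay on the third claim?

$1,795.20

Bill 1, $5,519: deductible takes $2,317, $3,202 remains; traveler's 20% is $640.40. Cost to traveler: $2,957.40. OOP to date $2,957.40.
Bill 2, $612: 20% coinsurance on $612 = $122.40. Traveler pays $122.40; OOP now $3,079.80.
Bill 3, $12,999: 20% coinsurance on $12,999 = $2,599.80. OOP would hit $5,679.60 > $4,875, so the cap limits the traveler to $4,875 − $3,079.80 = $1,795.20.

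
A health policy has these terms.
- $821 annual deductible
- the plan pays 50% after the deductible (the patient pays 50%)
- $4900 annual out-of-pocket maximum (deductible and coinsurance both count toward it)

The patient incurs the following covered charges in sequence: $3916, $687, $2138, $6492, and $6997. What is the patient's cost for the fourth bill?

$1119

Claim 1 — $3916: $821 finishes the deductible; $3095 goes to coinsurance; 50% of $3095 = $1547.50. Patient owes $2368.50 (running OOP $2368.50).
Claim 2 — $687: 50% coinsurance on $687 = $343.50. Cost to patient: $343.50. OOP to date $2712.
Claim 3 — $2138: deductible already satisfied, so patient's share is 50% × $2138 = $1069. Cost to patient: $1069. OOP to date $3781.
Claim 4 — $6492: deductible met; 50% of $6492 = $3246. Adding that to $3781 gives $7027, past the $4900 cap; patient pays only $4900 − $3781 = $1119.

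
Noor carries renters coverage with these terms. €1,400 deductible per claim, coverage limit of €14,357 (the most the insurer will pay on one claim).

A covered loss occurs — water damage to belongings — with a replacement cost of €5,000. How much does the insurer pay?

Less the €1,400 deductible: €5,000 − €1,400 = €3,600.
That's under the €14,357 cap, so the insurer reimburses the full €3,600.

€3,600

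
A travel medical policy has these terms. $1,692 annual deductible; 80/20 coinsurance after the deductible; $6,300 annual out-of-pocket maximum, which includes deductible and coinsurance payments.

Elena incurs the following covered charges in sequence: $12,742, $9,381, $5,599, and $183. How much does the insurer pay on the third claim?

$5,077.20

Claim 1 — $12,742: deductible takes $1,692, $11,050 remains; 20% of $11,050 = $2,210. Traveler pays $3,902; OOP now $3,902. Plan pays $12,742 − $3,902 = $8,840.
Claim 2 — $9,381: 20% coinsurance on $9,381 = $1,876.20. Traveler pays $1,876.20; OOP now $5,778.20. Insurer: $9,381 − $1,876.20 = $7,504.80.
Claim 3 — $5,599: 20% coinsurance on $5,599 = $1,119.80. Adding that to $5,778.20 gives $6,898, past the $6,300 cap; traveler pays only $6,300 − $5,778.20 = $521.80. Insurer: $5,599 − $521.80 = $5,077.20.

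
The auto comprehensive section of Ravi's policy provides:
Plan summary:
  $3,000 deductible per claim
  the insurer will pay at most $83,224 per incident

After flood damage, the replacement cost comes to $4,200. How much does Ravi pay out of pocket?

After the deductible, $4,200 − $3,000 = $1,200 remains.
$1,200 ≤ $83,224, so the limit doesn't bind; insurer pays $1,200.
The policyholder bears the rest of the original loss: $4,200 − $1,200 = $3,000.

$3,000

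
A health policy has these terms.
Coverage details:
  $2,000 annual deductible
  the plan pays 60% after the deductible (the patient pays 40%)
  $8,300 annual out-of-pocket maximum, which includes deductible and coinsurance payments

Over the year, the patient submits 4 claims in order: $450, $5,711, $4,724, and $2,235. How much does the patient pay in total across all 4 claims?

Bill 1, $450: entire amount goes to the deductible. Patient pays $450; OOP now $450.
Bill 2, $5,711: $1,550 finishes the deductible; $4,161 goes to coinsurance; 40% of $4,161 = $1,664.40. Patient pays $3,214.40; OOP now $3,664.40.
Bill 3, $4,724: deductible already satisfied, so patient's share is 40% × $4,724 = $1,889.60. Patient owes $1,889.60 (running OOP $5,554).
Bill 4, $2,235: 40% coinsurance on $2,235 = $894. Patient pays $894; OOP now $6,448.
Summing the patient's payments: $450 + $3,214.40 + $1,889.60 + $894 = $6,448.

$6,448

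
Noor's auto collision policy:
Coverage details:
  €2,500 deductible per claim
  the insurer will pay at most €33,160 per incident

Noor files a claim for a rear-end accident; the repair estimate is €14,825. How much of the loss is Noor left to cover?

€2,500

After the deductible, €14,825 − €2,500 = €12,325 remains.
€12,325 is within the €33,160 limit, so the insurer pays €12,325.
Out of pocket: €14,825 − €12,325 = €2,500.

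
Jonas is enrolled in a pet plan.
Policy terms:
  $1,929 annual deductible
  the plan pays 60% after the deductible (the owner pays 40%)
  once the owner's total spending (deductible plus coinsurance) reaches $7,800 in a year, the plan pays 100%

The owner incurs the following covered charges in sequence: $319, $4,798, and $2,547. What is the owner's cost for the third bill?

#1 ($319): all of it applies to the deductible. Cost to owner: $319. OOP to date $319.
#2 ($4,798): $1,610 to deductible, leaving $3,188; coinsurance $3,188 × 40% = $1,275.20. Owner pays $2,885.20; OOP now $3,204.20.
#3 ($2,547): 40% coinsurance on $2,547 = $1,018.80. Cost to owner: $1,018.80. OOP to date $4,223.

$1,018.80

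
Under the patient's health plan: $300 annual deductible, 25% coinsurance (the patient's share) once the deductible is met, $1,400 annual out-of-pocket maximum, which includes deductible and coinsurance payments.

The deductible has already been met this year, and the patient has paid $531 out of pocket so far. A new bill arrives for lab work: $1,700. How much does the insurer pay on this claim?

With the deductible met, the entire $1,700 is subject to coinsurance.
Coinsurance: $1,700 × 25% = $425.
Year-to-date out-of-pocket becomes $531 + $425 = $956, still under the $1,400 maximum, so no cap applies.
Insurer pays the balance: $1,700 − $425 = $1,275.

$1,275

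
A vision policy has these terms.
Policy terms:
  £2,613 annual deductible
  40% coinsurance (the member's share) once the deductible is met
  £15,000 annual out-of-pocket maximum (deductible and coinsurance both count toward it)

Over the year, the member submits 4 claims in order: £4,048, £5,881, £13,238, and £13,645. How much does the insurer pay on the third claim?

Bill 1, £4,048: £2,613 finishes the deductible; £1,435 goes to coinsurance; member's 40% is £574. Cost to member: £3,187. OOP to date £3,187. Insurer: £4,048 − £3,187 = £861.
Bill 2, £5,881: deductible already satisfied, so member's share is 40% × £5,881 = £2,352.40. Member owes £2,352.40 (running OOP £5,539.40). Insurer: £5,881 − £2,352.40 = £3,528.60.
Bill 3, £13,238: deductible already satisfied, so member's share is 40% × £13,238 = £5,295.20. Member owes £5,295.20 (running OOP £10,834.60). Insurer: £13,238 − £5,295.20 = £7,942.80.

£7,942.80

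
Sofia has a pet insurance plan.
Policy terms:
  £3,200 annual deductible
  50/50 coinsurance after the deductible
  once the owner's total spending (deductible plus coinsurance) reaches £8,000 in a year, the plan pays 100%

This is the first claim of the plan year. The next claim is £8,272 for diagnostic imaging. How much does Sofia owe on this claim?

Deductible not yet touched, so the first £3,200 of the bill goes to the deductible.
The remaining £5,072 (= £8,272 − £3,200) moves to coinsurance.
50% of £5,072 = £2,536 falls to the owner.
So the owner owes £3,200 + £2,536 = £5,736 before any cap.
Year-to-date out-of-pocket becomes £0 + £5,736 = £5,736, still under the £8,000 maximum, so no cap applies.

£5,736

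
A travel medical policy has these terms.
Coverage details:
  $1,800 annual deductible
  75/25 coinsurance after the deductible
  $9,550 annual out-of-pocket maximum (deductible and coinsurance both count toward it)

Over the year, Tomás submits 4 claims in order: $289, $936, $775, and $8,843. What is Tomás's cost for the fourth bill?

Claim 1 ($289): all of it applies to the deductible. Cost to traveler: $289. OOP to date $289.
Claim 2 ($936): entire amount goes to the deductible. Traveler owes $936 (running OOP $1,225).
Claim 3 ($775): deductible takes $575, $200 remains; coinsurance $200 × 25% = $50. Traveler pays $625; OOP now $1,850.
Claim 4 ($8,843): deductible already satisfied, so traveler's share is 25% × $8,843 = $2,210.75. Traveler owes $2,210.75 (running OOP $4,060.75).

$2,210.75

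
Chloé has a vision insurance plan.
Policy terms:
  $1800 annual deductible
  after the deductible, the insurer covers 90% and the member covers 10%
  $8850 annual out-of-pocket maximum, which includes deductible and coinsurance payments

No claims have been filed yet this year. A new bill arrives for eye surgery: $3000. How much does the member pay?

The full $1800 deductible is still open; $1800 of this bill applies to it.
The remaining $1200 (= $3000 − $1800) moves to coinsurance.
Member's 10% share of $1200 is $120.
That puts the member's cost at $1800 + $120 = $1920 before any cap.
Cumulative spending $0 + $1920 = $1920 stays under the $8850 maximum.

$1920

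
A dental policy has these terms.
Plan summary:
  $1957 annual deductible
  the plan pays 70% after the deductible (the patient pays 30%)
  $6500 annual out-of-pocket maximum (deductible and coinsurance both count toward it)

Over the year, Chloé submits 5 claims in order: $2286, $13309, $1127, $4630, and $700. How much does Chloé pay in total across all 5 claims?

Bill 1, $2286: $1957 finishes the deductible; $329 goes to coinsurance; patient's 30% is $98.70. Patient pays $2055.70; OOP now $2055.70.
Bill 2, $13309: 30% coinsurance on $13309 = $3992.70. Patient pays $3992.70; OOP now $6048.40.
Bill 3, $1127: deductible met; 30% of $1127 = $338.10. Patient pays $338.10; OOP now $6386.50.
Bill 4, $4630: deductible already satisfied, so patient's share is 30% × $4630 = $1389. That would push OOP to $7775.50, over the $6500 cap, so patient pays $6500 − $6386.50 = $113.50.
Bill 5, $700: 30% coinsurance on $700 = $210. Adding that to $6500 gives $6710, past the $6500 cap; patient pays only $6500 − $6500 = $0.
Total paid by the patient: $2055.70 + $3992.70 + $338.10 + $113.50 + $0 = $6500.

$6500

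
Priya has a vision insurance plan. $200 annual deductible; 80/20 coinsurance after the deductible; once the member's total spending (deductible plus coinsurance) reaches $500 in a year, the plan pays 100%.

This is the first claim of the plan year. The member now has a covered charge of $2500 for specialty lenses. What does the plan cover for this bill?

Deductible not yet touched, so the first $200 of the bill goes to the deductible.
The remaining $2300 (= $2500 − $200) moves to coinsurance.
Member's 20% share of $2300 is $460.
That puts the member's cost at $200 + $460 = $660 before any cap.
Year-to-date out-of-pocket would reach $0 + $660 = $660, above the $500 maximum, so the member pays only $500 − $0 = $500.
Insurer pays the balance: $2500 − $500 = $2000.

$2000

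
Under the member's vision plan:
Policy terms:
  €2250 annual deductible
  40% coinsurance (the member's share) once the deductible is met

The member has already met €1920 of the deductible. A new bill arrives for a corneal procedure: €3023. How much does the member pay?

€1407.20

Deductible still to meet: €2250 − €1920 = €330.
That leaves €3023 − €330 = €2693 for coinsurance.
Coinsurance: €2693 × 40% = €1077.20.
That puts the member's cost at €330 + €1077.20 = €1407.20.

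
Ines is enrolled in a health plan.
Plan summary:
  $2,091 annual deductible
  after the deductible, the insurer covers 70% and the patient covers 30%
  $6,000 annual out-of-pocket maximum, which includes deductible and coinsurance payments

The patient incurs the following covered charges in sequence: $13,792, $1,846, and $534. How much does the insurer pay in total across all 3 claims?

$10,172

#1 ($13,792): deductible takes $2,091, $11,701 remains; patient's 30% is $3,510.30. Patient owes $5,601.30 (running OOP $5,601.30). Plan pays $13,792 − $5,601.30 = $8,190.70.
#2 ($1,846): 30% coinsurance on $1,846 = $553.80. Adding that to $5,601.30 gives $6,155.10, past the $6,000 cap; patient pays only $6,000 − $5,601.30 = $398.70. Insurer: $1,846 − $398.70 = $1,447.30.
#3 ($534): deductible met; 30% of $534 = $160.20. Adding that to $6,000 gives $6,160.20, past the $6,000 cap; patient pays only $6,000 − $6,000 = $0. Insurer: $534 − $0 = $534.
Insurer total = bills − patient's total = $16,172 − $6,000 = $10,172.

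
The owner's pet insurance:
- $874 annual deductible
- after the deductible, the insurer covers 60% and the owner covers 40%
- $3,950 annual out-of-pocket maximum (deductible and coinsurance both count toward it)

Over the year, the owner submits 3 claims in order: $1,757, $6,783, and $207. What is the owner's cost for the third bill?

$9.60

#1 ($1,757): $874 finishes the deductible; $883 goes to coinsurance; 40% of $883 = $353.20. Cost to owner: $1,227.20. OOP to date $1,227.20.
#2 ($6,783): deductible already satisfied, so owner's share is 40% × $6,783 = $2,713.20. Owner owes $2,713.20 (running OOP $3,940.40).
#3 ($207): deductible met; 40% of $207 = $82.80. Adding that to $3,940.40 gives $4,023.20, past the $3,950 cap; owner pays only $3,950 − $3,940.40 = $9.60.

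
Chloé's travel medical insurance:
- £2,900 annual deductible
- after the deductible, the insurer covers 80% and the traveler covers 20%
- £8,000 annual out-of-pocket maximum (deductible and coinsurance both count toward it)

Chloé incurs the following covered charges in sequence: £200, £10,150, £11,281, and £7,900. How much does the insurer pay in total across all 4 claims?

£21,531

Claim 1 (£200): all of it applies to the deductible. Cost to traveler: £200. OOP to date £200. Plan pays £200 − £200 = £0.
Claim 2 (£10,150): deductible takes £2,700, £7,450 remains; 20% of £7,450 = £1,490. Traveler pays £4,190; OOP now £4,390. Plan pays £10,150 − £4,190 = £5,960.
Claim 3 (£11,281): 20% coinsurance on £11,281 = £2,256.20. Cost to traveler: £2,256.20. OOP to date £6,646.20. Insurer: £11,281 − £2,256.20 = £9,024.80.
Claim 4 (£7,900): deductible already satisfied, so traveler's share is 20% × £7,900 = £1,580. Adding that to £6,646.20 gives £8,226.20, past the £8,000 cap; traveler pays only £8,000 − £6,646.20 = £1,353.80. Plan pays £7,900 − £1,353.80 = £6,546.20.
Insurer total = bills − traveler's total = £29,531 − £8,000 = £21,531.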